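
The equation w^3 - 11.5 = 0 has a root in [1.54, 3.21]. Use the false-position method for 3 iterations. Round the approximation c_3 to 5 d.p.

False-position update: c = (a·f(b) − b·f(a))/(f(b) − f(a)); replace the endpoint whose sign matches f(c).
f(1.540000) = -7.847736, f(3.210000) = 21.576161
step 1: c = 1.985411, f(c) = -3.673797 < 0 → new bracket [1.985411, 3.210000]
step 2: c = 2.163585, f(c) = -1.372042 < 0 → new bracket [2.163585, 3.210000]
step 3: c = 2.226149, f(c) = -0.467790 < 0 → new bracket [2.226149, 3.210000]

2.22615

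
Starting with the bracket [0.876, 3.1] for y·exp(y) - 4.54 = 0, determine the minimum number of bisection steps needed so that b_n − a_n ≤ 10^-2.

8

Initial width b − a = 3.1 − 0.876 = 2.224000.
After n steps the width is (b−a)/2^n; need (b−a)/2^n ≤ 10^-2.
So n ≥ log₂(2.224000/10^-2) = log₂(222.4000) ≈ 7.7970.
Hence n = 8.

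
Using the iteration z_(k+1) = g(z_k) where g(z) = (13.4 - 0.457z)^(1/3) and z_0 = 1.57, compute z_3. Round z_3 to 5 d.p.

2.31111

z_1 = g(1.570000) = 2.332035
z_2 = g(2.332035) = 2.310491
z_3 = g(2.310491) = 2.311106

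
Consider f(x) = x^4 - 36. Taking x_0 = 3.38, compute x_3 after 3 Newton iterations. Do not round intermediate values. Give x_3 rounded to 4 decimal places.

2.4510

f'(x) = 4x^3
x_0 = 3.380000: f = 94.516915, f' = 154.457888 → x_1 = 3.380000 - (94.516915)/(154.457888) = 2.768073
x_1 = 2.768073: f = 22.709760, f' = 84.838449 → x_2 = 2.768073 - (22.709760)/(84.838449) = 2.500391
x_2 = 2.500391: f = 3.086933, f' = 62.529317 → x_3 = 2.500391 - (3.086933)/(62.529317) = 2.451023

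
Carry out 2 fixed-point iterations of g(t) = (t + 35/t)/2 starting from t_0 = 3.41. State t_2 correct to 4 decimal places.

5.9781

t_1 = g(3.410000) = 6.836965
t_2 = g(6.836965) = 5.978098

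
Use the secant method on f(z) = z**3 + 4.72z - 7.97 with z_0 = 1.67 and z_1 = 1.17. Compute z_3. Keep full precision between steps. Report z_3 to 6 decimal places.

f(z_0) = 4.569863, f(z_1) = -0.845987
z_2 = 1.170000 - (-0.845987)·(1.170000 - 1.670000)/(-0.845987 - (4.569863)) = 1.248103; f(z_2) = -0.134709
z_3 = 1.248103 - (-0.134709)·(1.248103 - 1.170000)/(-0.134709 - (-0.845987)) = 1.262895; f(z_3) = 0.005058

1.262895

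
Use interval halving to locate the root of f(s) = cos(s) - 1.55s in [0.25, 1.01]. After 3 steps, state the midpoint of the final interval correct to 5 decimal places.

0.58250

f(0.250000) = 0.581412, f(1.010000) = -1.033639 (opposite signs)
step 1: m = 0.630000, f(m) = -0.168472 < 0 → root in [0.250000, 0.630000]
step 2: m = 0.440000, f(m) = 0.222752 > 0 → root in [0.440000, 0.630000]
step 3: m = 0.535000, f(m) = 0.031019 > 0 → root in [0.535000, 0.630000]
Midpoint of [0.535000, 0.630000] = 0.582500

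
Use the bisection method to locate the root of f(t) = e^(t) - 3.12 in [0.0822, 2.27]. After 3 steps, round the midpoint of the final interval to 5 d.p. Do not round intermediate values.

f(0.082200) = -2.034327, f(2.270000) = 6.559401 (opposite signs)
step 1: m = 1.176100, f(m) = 0.121707 > 0 → root in [0.082200, 1.176100]
step 2: m = 0.629150, f(m) = -1.243985 < 0 → root in [0.629150, 1.176100]
step 3: m = 0.902625, f(m) = -0.653932 < 0 → root in [0.902625, 1.176100]
Midpoint of [0.902625, 1.176100] = 1.039362

1.03936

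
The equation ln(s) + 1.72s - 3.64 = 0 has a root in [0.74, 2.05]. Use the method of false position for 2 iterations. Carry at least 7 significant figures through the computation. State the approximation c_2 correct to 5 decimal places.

False-position update: c = (a·f(b) − b·f(a))/(f(b) − f(a)); replace the endpoint whose sign matches f(c).
f(0.740000) = -2.668305, f(2.050000) = 0.603840
step 1: c = 1.808253, f(c) = 0.062557 > 0 → new bracket [0.740000, 1.808253]
step 2: c = 1.783782, f(c) = 0.006842 > 0 → new bracket [0.740000, 1.783782]

1.78378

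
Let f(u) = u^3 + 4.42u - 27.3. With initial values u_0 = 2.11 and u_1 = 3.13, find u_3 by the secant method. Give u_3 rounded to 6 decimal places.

2.513193

Secant update: u_(k+1) = u_k − f(u_k)·(u_k − u_(k-1))/(f(u_k) − f(u_(k-1))).
f(u_0) = -8.579869, f(u_1) = 17.198897
u_2 = 3.130000 - (17.198897)·(3.130000 - 2.110000)/(17.198897 - (-8.579869)) = 2.449484; f(u_2) = -1.776456
u_3 = 2.449484 - (-1.776456)·(2.449484 - 3.130000)/(-1.776456 - (17.198897)) = 2.513193; f(u_3) = -0.318013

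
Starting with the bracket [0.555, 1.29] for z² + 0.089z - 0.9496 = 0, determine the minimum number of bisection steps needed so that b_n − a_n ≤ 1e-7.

23

Initial width b − a = 1.29 − 0.555 = 0.735000.
After n steps the width is (b−a)/2^n; need (b−a)/2^n ≤ 1e-7.
So n ≥ log₂(0.735000/1e-7) = log₂(7350000.0000) ≈ 22.8093.
Hence n = 23.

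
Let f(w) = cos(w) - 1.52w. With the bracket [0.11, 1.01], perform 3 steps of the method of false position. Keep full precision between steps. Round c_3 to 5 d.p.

0.55783

f(0.110000) = 0.826756, f(1.010000) = -1.003339
step 1: c = 0.516580, f(c) = 0.084311 > 0 → new bracket [0.516580, 1.010000]
step 2: c = 0.554829, f(c) = 0.006651 > 0 → new bracket [0.554829, 1.010000]
step 3: c = 0.557826, f(c) = 0.000512 > 0 → new bracket [0.557826, 1.010000]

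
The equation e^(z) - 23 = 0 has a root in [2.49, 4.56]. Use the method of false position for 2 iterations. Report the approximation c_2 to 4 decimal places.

f(2.490000) = -10.938724, f(4.560000) = 72.583480
step 1: c = 2.761103, f(c) = -7.182713 < 0 → new bracket [2.761103, 4.560000]
step 2: c = 2.923089, f(c) = -4.401353 < 0 → new bracket [2.923089, 4.560000]

2.9231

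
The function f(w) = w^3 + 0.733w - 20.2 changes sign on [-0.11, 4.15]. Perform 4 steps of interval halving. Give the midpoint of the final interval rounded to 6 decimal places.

2.685625

f(-0.110000) = -20.281961, f(4.150000) = 54.315325 (opposite signs)
step 1: m = 2.020000, f(m) = -10.476932 < 0 → root in [2.020000, 4.150000]
step 2: m = 3.085000, f(m) = 11.421944 > 0 → root in [2.020000, 3.085000]
step 3: m = 2.552500, f(m) = -1.698826 < 0 → root in [2.552500, 3.085000]
step 4: m = 2.818750, f(m) = 4.262103 > 0 → root in [2.552500, 2.818750]
Midpoint of [2.552500, 2.818750] = 2.685625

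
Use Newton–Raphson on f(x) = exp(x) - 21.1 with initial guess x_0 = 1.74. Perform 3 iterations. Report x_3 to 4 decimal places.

f'(x) = exp(x)
x_0 = 1.740000: f = -15.402657, f' = 5.697343 → x_1 = 1.740000 - (-15.402657)/(5.697343) = 4.443480
x_1 = 4.443480: f = 63.970511, f' = 85.070511 → x_2 = 4.443480 - (63.970511)/(85.070511) = 3.691510
x_2 = 3.691510: f = 19.005360, f' = 40.105360 → x_3 = 3.691510 - (19.005360)/(40.105360) = 3.217624

3.2176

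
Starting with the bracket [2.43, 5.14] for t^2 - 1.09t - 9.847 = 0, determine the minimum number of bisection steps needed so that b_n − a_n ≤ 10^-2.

9

Initial width b − a = 5.14 − 2.43 = 2.710000.
After n steps the width is (b−a)/2^n; need (b−a)/2^n ≤ 10^-2.
So n ≥ log₂(2.710000/10^-2) = log₂(271.0000) ≈ 8.0821.
Hence n = 9.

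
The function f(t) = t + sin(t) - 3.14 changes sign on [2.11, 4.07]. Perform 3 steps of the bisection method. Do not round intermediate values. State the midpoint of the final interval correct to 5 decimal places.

f(2.110000) = -0.171882, f(4.070000) = 0.129333 (opposite signs)
step 1: m = 3.090000, f(m) = 0.001570 > 0 → root in [2.110000, 3.090000]
step 2: m = 2.600000, f(m) = -0.024499 < 0 → root in [2.600000, 3.090000]
step 3: m = 2.845000, f(m) = -0.002737 < 0 → root in [2.845000, 3.090000]
Midpoint of [2.845000, 3.090000] = 2.967500

2.96750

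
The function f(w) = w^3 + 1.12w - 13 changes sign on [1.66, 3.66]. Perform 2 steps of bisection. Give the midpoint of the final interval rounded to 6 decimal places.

2.410000

f(1.660000) = -6.566504, f(3.660000) = 40.127096 (opposite signs)
step 1: m = 2.660000, f(m) = 8.800296 > 0 → root in [1.660000, 2.660000]
step 2: m = 2.160000, f(m) = -0.503104 < 0 → root in [2.160000, 2.660000]
Midpoint of [2.160000, 2.660000] = 2.410000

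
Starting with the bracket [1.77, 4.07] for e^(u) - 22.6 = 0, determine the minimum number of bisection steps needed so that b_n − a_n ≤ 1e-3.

12

Initial width b − a = 4.07 − 1.77 = 2.300000.
After n steps the width is (b−a)/2^n; need (b−a)/2^n ≤ 1e-3.
So n ≥ log₂(2.300000/1e-3) = log₂(2300.0000) ≈ 11.1674.
Hence n = 12.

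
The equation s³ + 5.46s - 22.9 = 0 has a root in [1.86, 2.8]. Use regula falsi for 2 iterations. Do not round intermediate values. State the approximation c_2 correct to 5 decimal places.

f(1.860000) = -6.309544, f(2.800000) = 14.340000
step 1: c = 2.147220, f(c) = -1.276297 < 0 → new bracket [2.147220, 2.800000]
step 2: c = 2.200571, f(c) = -0.228586 < 0 → new bracket [2.200571, 2.800000]

2.20057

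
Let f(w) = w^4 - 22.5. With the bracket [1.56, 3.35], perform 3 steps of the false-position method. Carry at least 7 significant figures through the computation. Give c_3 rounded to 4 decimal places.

f(1.560000) = -16.577591, f(3.350000) = 103.444506
step 1: c = 1.807237, f(c) = -11.832557 < 0 → new bracket [1.807237, 3.350000]
step 2: c = 1.965593, f(c) = -7.572935 < 0 → new bracket [1.965593, 3.350000]
step 3: c = 2.060029, f(c) = -4.490850 < 0 → new bracket [2.060029, 3.350000]

2.0600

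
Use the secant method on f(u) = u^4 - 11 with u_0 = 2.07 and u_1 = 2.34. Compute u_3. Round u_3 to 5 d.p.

1.84693

f(u_0) = 7.360368, f(u_1) = 18.982195
u_2 = 2.340000 - (18.982195)·(2.340000 - 2.070000)/(18.982195 - (7.360368)) = 1.899003; f(u_2) = 2.004764
u_3 = 1.899003 - (2.004764)·(1.899003 - 2.340000)/(2.004764 - (18.982195)) = 1.846928; f(u_3) = 0.635900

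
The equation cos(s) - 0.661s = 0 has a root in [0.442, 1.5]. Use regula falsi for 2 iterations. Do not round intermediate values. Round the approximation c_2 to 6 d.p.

f(0.442000) = 0.611736, f(1.500000) = -0.920763
step 1: c = 0.864328, f(c) = 0.077831 > 0 → new bracket [0.864328, 1.500000]
step 2: c = 0.913872, f(c) = 0.006614 > 0 → new bracket [0.913872, 1.500000]

0.913872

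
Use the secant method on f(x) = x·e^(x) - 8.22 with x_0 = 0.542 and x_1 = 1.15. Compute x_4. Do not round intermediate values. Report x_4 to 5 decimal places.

1.56368

f(x_0) = -7.288062, f(x_1) = -4.588078
x_2 = 1.150000 - (-4.588078)·(1.150000 - 0.542000)/(-4.588078 - (-7.288062)) = 2.183173; f(x_2) = 11.154403
x_3 = 2.183173 - (11.154403)·(2.183173 - 1.150000)/(11.154403 - (-4.588078)) = 1.451114; f(x_3) = -2.026841
x_4 = 1.451114 - (-2.026841)·(1.451114 - 2.183173)/(-2.026841 - (11.154403)) = 1.563680; f(x_4) = -0.751286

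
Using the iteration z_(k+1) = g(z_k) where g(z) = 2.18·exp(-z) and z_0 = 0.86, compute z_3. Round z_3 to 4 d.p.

0.9164

z_1 = g(0.860000) = 0.922493
z_2 = g(0.922493) = 0.866608
z_3 = g(0.866608) = 0.916418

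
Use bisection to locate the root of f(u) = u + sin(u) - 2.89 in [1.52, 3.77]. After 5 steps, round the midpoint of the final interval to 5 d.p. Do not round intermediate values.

f(1.520000) = -0.371290, f(3.770000) = 0.292143 (opposite signs)
step 1: m = 2.645000, f(m) = 0.231433 > 0 → root in [1.520000, 2.645000]
step 2: m = 2.082500, f(m) = 0.064412 > 0 → root in [1.520000, 2.082500]
step 3: m = 1.801250, f(m) = -0.115187 < 0 → root in [1.801250, 2.082500]
step 4: m = 1.941875, f(m) = -0.016188 < 0 → root in [1.941875, 2.082500]
step 5: m = 2.012188, f(m) = 0.026346 > 0 → root in [1.941875, 2.012188]
Midpoint of [1.941875, 2.012188] = 1.977031

1.97703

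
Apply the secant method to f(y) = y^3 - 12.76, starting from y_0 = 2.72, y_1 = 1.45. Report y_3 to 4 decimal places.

2.4239

f(y_0) = 7.363648, f(y_1) = -9.711375
y_2 = 1.450000 - (-9.711375)·(1.450000 - 2.720000)/(-9.711375 - (7.363648)) = 2.172309; f(y_2) = -2.509031
y_3 = 2.172309 - (-2.509031)·(2.172309 - 1.450000)/(-2.509031 - (-9.711375)) = 2.423935; f(y_3) = 1.481736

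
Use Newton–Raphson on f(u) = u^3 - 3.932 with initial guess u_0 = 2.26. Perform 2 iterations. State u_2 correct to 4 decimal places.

1.5971

f'(u) = 3u^2
u_0 = 2.260000: f = 7.611176, f' = 15.322800 → u_1 = 2.260000 - (7.611176)/(15.322800) = 1.763278
u_1 = 1.763278: f = 1.550292, f' = 9.327445 → u_2 = 1.763278 - (1.550292)/(9.327445) = 1.597070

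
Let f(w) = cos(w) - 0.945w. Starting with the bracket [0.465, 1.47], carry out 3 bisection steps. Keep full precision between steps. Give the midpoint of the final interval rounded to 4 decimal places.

f(0.465000) = 0.454397, f(1.470000) = -1.288524 (opposite signs)
step 1: m = 0.967500, f(m) = -0.346928 < 0 → root in [0.465000, 0.967500]
step 2: m = 0.716250, f(m) = 0.077417 > 0 → root in [0.716250, 0.967500]
step 3: m = 0.841875, f(m) = -0.129506 < 0 → root in [0.716250, 0.841875]
Midpoint of [0.716250, 0.841875] = 0.779062

0.7791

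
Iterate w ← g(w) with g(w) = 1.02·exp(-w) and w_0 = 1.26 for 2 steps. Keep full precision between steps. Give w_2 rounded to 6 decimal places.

w_1 = g(1.260000) = 0.289327
w_2 = g(0.289327) = 0.763743

0.763743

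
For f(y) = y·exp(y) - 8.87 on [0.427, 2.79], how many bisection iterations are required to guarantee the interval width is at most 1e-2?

Initial width b − a = 2.79 − 0.427 = 2.363000.
After n steps the width is (b−a)/2^n; need (b−a)/2^n ≤ 1e-2.
So n ≥ log₂(2.363000/1e-2) = log₂(236.3000) ≈ 7.8845.
Hence n = 8.

8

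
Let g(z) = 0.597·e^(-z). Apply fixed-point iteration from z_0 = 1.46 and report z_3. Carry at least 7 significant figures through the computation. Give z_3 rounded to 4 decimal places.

0.3550

z_1 = g(1.460000) = 0.138645
z_2 = g(0.138645) = 0.519711
z_3 = g(0.519711) = 0.355032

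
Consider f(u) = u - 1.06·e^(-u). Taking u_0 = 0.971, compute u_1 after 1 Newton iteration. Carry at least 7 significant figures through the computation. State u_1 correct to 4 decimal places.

0.5646

Newton update: u ← u − f(u)/f'(u).
f'(u) = 1 + 1.06·e^(-u)
u_0 = 0.971000: f = 0.569574, f' = 1.401426 → u_1 = 0.971000 - (0.569574)/(1.401426) = 0.564576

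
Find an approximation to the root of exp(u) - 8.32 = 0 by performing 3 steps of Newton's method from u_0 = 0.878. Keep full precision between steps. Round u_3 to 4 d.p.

2.2305

f'(u) = exp(u)
u_0 = 0.878000: f = -5.913917, f' = 2.406083 → u_1 = 0.878000 - (-5.913917)/(2.406083) = 3.335903
u_1 = 3.335903: f = 19.783742, f' = 28.103742 → u_2 = 3.335903 - (19.783742)/(28.103742) = 2.631949
u_2 = 2.631949: f = 5.580832, f' = 13.900832 → u_3 = 2.631949 - (5.580832)/(13.900832) = 2.230474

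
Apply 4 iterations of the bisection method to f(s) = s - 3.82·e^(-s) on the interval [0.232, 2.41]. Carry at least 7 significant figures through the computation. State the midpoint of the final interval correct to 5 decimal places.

f(0.232000) = -2.797054, f(2.410000) = 2.066906 (opposite signs)
step 1: m = 1.321000, f(m) = 0.301563 > 0 → root in [0.232000, 1.321000]
step 2: m = 0.776500, f(m) = -0.980751 < 0 → root in [0.776500, 1.321000]
step 3: m = 1.048750, f(m) = -0.289684 < 0 → root in [1.048750, 1.321000]
step 4: m = 1.184875, f(m) = 0.016779 > 0 → root in [1.048750, 1.184875]
Midpoint of [1.048750, 1.184875] = 1.116812

1.11681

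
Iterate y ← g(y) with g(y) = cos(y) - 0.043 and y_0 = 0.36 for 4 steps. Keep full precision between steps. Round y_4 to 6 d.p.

0.660009

y_1 = g(0.360000) = 0.892897
y_2 = g(0.892897) = 0.584158
y_3 = g(0.584158) = 0.791177
y_4 = g(0.791177) = 0.660009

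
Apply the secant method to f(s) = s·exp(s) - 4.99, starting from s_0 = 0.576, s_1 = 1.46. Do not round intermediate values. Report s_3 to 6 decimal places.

f(s_0) = -3.965349, f(s_1) = 1.296701
s_2 = 1.460000 - (1.296701)·(1.460000 - 0.576000)/(1.296701 - (-3.965349)) = 1.242160; f(s_2) = -0.688292
s_3 = 1.242160 - (-0.688292)·(1.242160 - 1.460000)/(-0.688292 - (1.296701)) = 1.317696; f(s_3) = -0.068663

1.317696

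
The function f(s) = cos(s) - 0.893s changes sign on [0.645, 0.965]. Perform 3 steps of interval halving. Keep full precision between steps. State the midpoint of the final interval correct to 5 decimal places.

0.78500

f(0.645000) = 0.223115, f(0.965000) = -0.292328 (opposite signs)
step 1: m = 0.805000, f(m) = -0.025754 < 0 → root in [0.645000, 0.805000]
step 2: m = 0.725000, f(m) = 0.101074 > 0 → root in [0.725000, 0.805000]
step 3: m = 0.765000, f(m) = 0.038237 > 0 → root in [0.765000, 0.805000]
Midpoint of [0.765000, 0.805000] = 0.785000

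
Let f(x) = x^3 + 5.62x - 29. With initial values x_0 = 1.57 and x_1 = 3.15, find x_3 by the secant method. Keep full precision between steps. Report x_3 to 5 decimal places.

2.43530

Secant update: x_(k+1) = x_k − f(x_k)·(x_k − x_(k-1))/(f(x_k) − f(x_(k-1))).
f(x_0) = -16.306707, f(x_1) = 19.958875
x_2 = 3.150000 - (19.958875)·(3.150000 - 1.570000)/(19.958875 - (-16.306707)) = 2.280442; f(x_2) = -4.324667
x_3 = 2.280442 - (-4.324667)·(2.280442 - 3.150000)/(-4.324667 - (19.958875)) = 2.435302; f(x_3) = -0.870566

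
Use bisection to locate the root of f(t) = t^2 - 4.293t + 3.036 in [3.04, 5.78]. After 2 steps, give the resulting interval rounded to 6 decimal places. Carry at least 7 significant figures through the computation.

f(3.040000) = -0.773120, f(5.780000) = 11.630860 (opposite signs)
step 1: m = 4.410000, f(m) = 3.551970 > 0 → root in [3.040000, 4.410000]
step 2: m = 3.725000, f(m) = 0.920200 > 0 → root in [3.040000, 3.725000]

[3.040000, 3.725000]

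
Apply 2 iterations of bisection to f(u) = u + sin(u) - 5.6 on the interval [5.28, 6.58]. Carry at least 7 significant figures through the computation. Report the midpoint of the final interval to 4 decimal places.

f(5.280000) = -1.163188, f(6.580000) = 1.272476 (opposite signs)
step 1: m = 5.930000, f(m) = -0.015888 < 0 → root in [5.930000, 6.580000]
step 2: m = 6.255000, f(m) = 0.626818 > 0 → root in [5.930000, 6.255000]
Midpoint of [5.930000, 6.255000] = 6.092500

6.0925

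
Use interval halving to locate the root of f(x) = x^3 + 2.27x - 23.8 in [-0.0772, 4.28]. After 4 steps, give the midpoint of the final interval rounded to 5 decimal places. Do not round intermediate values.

2.50989

f(-0.077200) = -23.975704, f(4.280000) = 64.318352 (opposite signs)
step 1: m = 2.101400, f(m) = -9.750288 < 0 → root in [2.101400, 4.280000]
step 2: m = 3.190700, f(m) = 15.926022 > 0 → root in [2.101400, 3.190700]
step 3: m = 2.646050, f(m) = 0.733066 > 0 → root in [2.101400, 2.646050]
step 4: m = 2.373725, f(m) = -5.036724 < 0 → root in [2.373725, 2.646050]
Midpoint of [2.373725, 2.646050] = 2.509887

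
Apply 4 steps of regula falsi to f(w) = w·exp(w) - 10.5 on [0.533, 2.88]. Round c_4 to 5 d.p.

1.60901

f(0.533000) = -9.591748, f(2.880000) = 40.805107
step 1: c = 0.979691, f(c) = -7.890461 < 0 → new bracket [0.979691, 2.880000]
step 2: c = 1.287611, f(c) = -5.833548 < 0 → new bracket [1.287611, 2.880000]
step 3: c = 1.486786, f(c) = -3.924155 < 0 → new bracket [1.486786, 2.880000]
step 4: c = 1.609015, f(c) = -2.458331 < 0 → new bracket [1.609015, 2.880000]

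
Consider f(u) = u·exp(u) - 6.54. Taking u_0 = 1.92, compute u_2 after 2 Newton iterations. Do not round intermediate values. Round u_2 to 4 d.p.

f'(u) = (u + 1)·exp(u)
u_0 = 1.920000: f = 6.556240, f' = 19.917199 → u_1 = 1.920000 - (6.556240)/(19.917199) = 1.590825
u_1 = 1.590825: f = 1.267447, f' = 12.715244 → u_2 = 1.590825 - (1.267447)/(12.715244) = 1.491146

1.4911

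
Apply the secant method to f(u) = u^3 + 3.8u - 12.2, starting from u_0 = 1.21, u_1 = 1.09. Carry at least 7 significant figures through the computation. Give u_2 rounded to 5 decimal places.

1.96027

f(u_0) = -5.830439, f(u_1) = -6.762971
u_2 = 1.090000 - (-6.762971)·(1.090000 - 1.210000)/(-6.762971 - (-5.830439)) = 1.960272; f(u_2) = 2.781705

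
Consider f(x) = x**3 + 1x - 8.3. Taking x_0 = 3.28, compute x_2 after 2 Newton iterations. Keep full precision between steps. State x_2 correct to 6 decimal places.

f'(x) = 3x**2 + 1
x_0 = 3.280000: f = 30.267552, f' = 33.275200 → x_1 = 3.280000 - (30.267552)/(33.275200) = 2.370387
x_1 = 2.370387: f = 7.388964, f' = 17.856205 → x_2 = 2.370387 - (7.388964)/(17.856205) = 1.956583

1.956583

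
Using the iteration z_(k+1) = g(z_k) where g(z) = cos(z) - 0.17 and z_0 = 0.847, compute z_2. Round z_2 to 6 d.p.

z_1 = g(0.847000) = 0.492234
z_2 = g(0.492234) = 0.711279

0.711279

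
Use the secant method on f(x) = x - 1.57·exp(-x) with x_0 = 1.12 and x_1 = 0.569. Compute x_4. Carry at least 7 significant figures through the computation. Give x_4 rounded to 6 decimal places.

0.745189

Secant update: x_(k+1) = x_k − f(x_k)·(x_k − x_(k-1))/(f(x_k) − f(x_(k-1))).
f(x_0) = 0.607741, f(x_1) = -0.319763
x_2 = 0.569000 - (-0.319763)·(0.569000 - 1.120000)/(-0.319763 - (0.607741)) = 0.758961; f(x_2) = 0.023961
x_3 = 0.758961 - (0.023961)·(0.758961 - 0.569000)/(0.023961 - (-0.319763)) = 0.745719; f(x_3) = 0.000921
x_4 = 0.745719 - (0.000921)·(0.745719 - 0.758961)/(0.000921 - (0.023961)) = 0.745189; f(x_4) = -0.000003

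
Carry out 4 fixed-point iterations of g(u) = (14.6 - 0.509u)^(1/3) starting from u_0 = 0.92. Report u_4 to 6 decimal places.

2.374691

u_1 = g(0.920000) = 2.417677
u_2 = g(2.417677) = 2.373398
u_3 = g(2.373398) = 2.374731
u_4 = g(2.374731) = 2.374691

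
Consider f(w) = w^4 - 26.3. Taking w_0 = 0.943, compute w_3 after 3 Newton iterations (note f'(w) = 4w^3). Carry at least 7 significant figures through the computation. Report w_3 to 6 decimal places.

4.841006

w_0 = 0.943000: f = -25.509236, f' = 3.354247 → w_1 = 0.943000 - (-25.509236)/(3.354247) = 8.548055
w_1 = 8.548055: f = 5312.815625, f' = 2498.400084 → w_2 = 8.548055 - (5312.815625)/(2498.400084) = 6.421568
w_2 = 6.421568: f = 1674.152223, f' = 1059.213036 → w_3 = 6.421568 - (1674.152223)/(1059.213036) = 4.841006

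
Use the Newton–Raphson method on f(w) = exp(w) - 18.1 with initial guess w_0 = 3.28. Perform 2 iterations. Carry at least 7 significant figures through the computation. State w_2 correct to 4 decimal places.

2.8980

f'(w) = exp(w)
w_0 = 3.280000: f = 8.475773, f' = 26.575773 → w_1 = 3.280000 - (8.475773)/(26.575773) = 2.961071
w_1 = 2.961071: f = 1.218660, f' = 19.318660 → w_2 = 2.961071 - (1.218660)/(19.318660) = 2.897989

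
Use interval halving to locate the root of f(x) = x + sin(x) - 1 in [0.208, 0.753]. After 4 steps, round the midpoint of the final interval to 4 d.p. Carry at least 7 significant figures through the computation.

0.4975

f(0.208000) = -0.585497, f(0.753000) = 0.436831 (opposite signs)
step 1: m = 0.480500, f(m) = -0.057277 < 0 → root in [0.480500, 0.753000]
step 2: m = 0.616750, f(m) = 0.195137 > 0 → root in [0.480500, 0.616750]
step 3: m = 0.548625, f(m) = 0.070140 > 0 → root in [0.480500, 0.548625]
step 4: m = 0.514563, f(m) = 0.006717 > 0 → root in [0.480500, 0.514563]
Midpoint of [0.480500, 0.514563] = 0.497531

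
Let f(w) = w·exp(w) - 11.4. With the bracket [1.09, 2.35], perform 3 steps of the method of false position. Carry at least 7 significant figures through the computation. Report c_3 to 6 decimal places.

1.803462

False-position update: c = (a·f(b) − b·f(a))/(f(b) − f(a)); replace the endpoint whose sign matches f(c).
f(1.090000) = -8.158041, f(2.350000) = 13.241089
step 1: c = 1.570353, f(c) = -3.849203 < 0 → new bracket [1.570353, 2.350000]
step 2: c = 1.745951, f(c) = -1.393349 < 0 → new bracket [1.745951, 2.350000]
step 3: c = 1.803462, f(c) = -0.451846 < 0 → new bracket [1.803462, 2.350000]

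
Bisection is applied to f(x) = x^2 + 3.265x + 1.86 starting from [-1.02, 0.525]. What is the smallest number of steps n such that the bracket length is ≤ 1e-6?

21

Initial width b − a = 0.525 − -1.02 = 1.545000.
After n steps the width is (b−a)/2^n; need (b−a)/2^n ≤ 1e-6.
So n ≥ log₂(1.545000/1e-6) = log₂(1545000.0000) ≈ 20.5592.
Hence n = 21.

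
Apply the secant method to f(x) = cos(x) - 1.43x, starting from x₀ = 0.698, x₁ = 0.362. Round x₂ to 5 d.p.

0.57798

f(x_0) = -0.232011, f(x_1) = 0.417530
x_2 = 0.362000 - (0.417530)·(0.362000 - 0.698000)/(0.417530 - (-0.232011)) = 0.577984; f(x_2) = 0.011050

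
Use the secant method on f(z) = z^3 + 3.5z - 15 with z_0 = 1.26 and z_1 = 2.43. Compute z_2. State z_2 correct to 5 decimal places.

1.87117

f(z_0) = -8.589624, f(z_1) = 7.853907
z_2 = 2.430000 - (7.853907)·(2.430000 - 1.260000)/(7.853907 - (-8.589624)) = 1.871174; f(z_2) = -1.899363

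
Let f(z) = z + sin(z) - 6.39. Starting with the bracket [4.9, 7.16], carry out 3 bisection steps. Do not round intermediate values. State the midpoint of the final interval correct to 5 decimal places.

6.45375

f(4.900000) = -2.472453, f(7.160000) = 1.538705 (opposite signs)
step 1: m = 6.030000, f(m) = -0.610489 < 0 → root in [6.030000, 7.160000]
step 2: m = 6.595000, f(m) = 0.511786 > 0 → root in [6.030000, 6.595000]
step 3: m = 6.312500, f(m) = -0.048190 < 0 → root in [6.312500, 6.595000]
Midpoint of [6.312500, 6.595000] = 6.453750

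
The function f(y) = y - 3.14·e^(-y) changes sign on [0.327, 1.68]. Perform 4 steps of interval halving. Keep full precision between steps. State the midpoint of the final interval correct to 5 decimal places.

f(0.327000) = -1.937203, f(1.680000) = 1.094786 (opposite signs)
step 1: m = 1.003500, f(m) = -0.147606 < 0 → root in [1.003500, 1.680000]
step 2: m = 1.341750, f(m) = 0.520992 > 0 → root in [1.003500, 1.341750]
step 3: m = 1.172625, f(m) = 0.200628 > 0 → root in [1.003500, 1.172625]
step 4: m = 1.088062, f(m) = 0.030295 > 0 → root in [1.003500, 1.088062]
Midpoint of [1.003500, 1.088062] = 1.045781

1.04578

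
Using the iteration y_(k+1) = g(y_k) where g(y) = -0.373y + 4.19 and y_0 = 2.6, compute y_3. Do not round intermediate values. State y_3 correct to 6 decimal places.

y_1 = g(2.600000) = 3.220200
y_2 = g(3.220200) = 2.988865
y_3 = g(2.988865) = 3.075153

3.075153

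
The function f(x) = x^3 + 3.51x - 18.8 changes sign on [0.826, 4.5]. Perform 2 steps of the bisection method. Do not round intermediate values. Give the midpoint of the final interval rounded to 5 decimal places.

2.20375

f(0.826000) = -15.337180, f(4.500000) = 88.120000 (opposite signs)
step 1: m = 2.663000, f(m) = 9.431978 > 0 → root in [0.826000, 2.663000]
step 2: m = 1.744500, f(m) = -7.367803 < 0 → root in [1.744500, 2.663000]
Midpoint of [1.744500, 2.663000] = 2.203750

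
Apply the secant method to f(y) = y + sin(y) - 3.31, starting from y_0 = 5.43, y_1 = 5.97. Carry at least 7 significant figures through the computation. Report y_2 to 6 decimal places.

f(y_0) = 1.366621, f(y_1) = 2.351909
y_2 = 5.970000 - (2.351909)·(5.970000 - 5.430000)/(2.351909 - (1.366621)) = 4.681006; f(y_2) = 0.371498

4.681006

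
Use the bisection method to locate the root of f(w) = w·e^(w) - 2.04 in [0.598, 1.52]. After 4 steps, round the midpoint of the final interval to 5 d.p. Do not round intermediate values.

0.85731

f(0.598000) = -0.952550, f(1.520000) = 4.909782 (opposite signs)
step 1: m = 1.059000, f(m) = 1.013612 > 0 → root in [0.598000, 1.059000]
step 2: m = 0.828500, f(m) = -0.142833 < 0 → root in [0.828500, 1.059000]
step 3: m = 0.943750, f(m) = 0.385059 > 0 → root in [0.828500, 0.943750]
step 4: m = 0.886125, f(m) = 0.109484 > 0 → root in [0.828500, 0.886125]
Midpoint of [0.828500, 0.886125] = 0.857313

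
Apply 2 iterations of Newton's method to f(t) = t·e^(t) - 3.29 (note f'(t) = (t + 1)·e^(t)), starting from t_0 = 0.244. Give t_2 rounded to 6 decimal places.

1.567044

t_0 = 0.244000: f = -2.978572, f' = 1.587772 → t_1 = 0.244000 - (-2.978572)/(1.587772) = 2.119944
t_1 = 2.119944: f = 14.370556, f' = 25.991226 → t_2 = 2.119944 - (14.370556)/(25.991226) = 1.567044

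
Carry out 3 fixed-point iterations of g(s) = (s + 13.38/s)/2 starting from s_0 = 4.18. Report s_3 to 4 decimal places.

3.6579

s_1 = g(4.180000) = 3.690478
s_2 = g(3.690478) = 3.658012
s_3 = g(3.658012) = 3.657868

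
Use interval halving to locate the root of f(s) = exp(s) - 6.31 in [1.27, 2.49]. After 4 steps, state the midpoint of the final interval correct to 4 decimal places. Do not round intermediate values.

f(1.270000) = -2.749147, f(2.490000) = 5.751276 (opposite signs)
step 1: m = 1.880000, f(m) = 0.243505 > 0 → root in [1.270000, 1.880000]
step 2: m = 1.575000, f(m) = -1.479258 < 0 → root in [1.575000, 1.880000]
step 3: m = 1.727500, f(m) = -0.683430 < 0 → root in [1.727500, 1.880000]
step 4: m = 1.803750, f(m) = -0.237624 < 0 → root in [1.803750, 1.880000]
Midpoint of [1.803750, 1.880000] = 1.841875

1.8419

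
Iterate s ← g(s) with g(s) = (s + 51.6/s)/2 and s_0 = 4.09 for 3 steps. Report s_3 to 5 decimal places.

7.18378

s_1 = g(4.090000) = 8.353068
s_2 = g(8.353068) = 7.265220
s_3 = g(7.265220) = 7.183776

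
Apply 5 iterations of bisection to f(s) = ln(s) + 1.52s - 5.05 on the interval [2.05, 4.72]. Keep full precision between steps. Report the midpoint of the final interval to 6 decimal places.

2.675781

f(2.050000) = -1.216160, f(4.720000) = 3.676209 (opposite signs)
step 1: m = 3.385000, f(m) = 1.314554 > 0 → root in [2.050000, 3.385000]
step 2: m = 2.717500, f(m) = 0.080312 > 0 → root in [2.050000, 2.717500]
step 3: m = 2.383750, f(m) = -0.558025 < 0 → root in [2.383750, 2.717500]
step 4: m = 2.550625, f(m) = -0.236712 < 0 → root in [2.550625, 2.717500]
step 5: m = 2.634062, f(m) = -0.077698 < 0 → root in [2.634062, 2.717500]
Midpoint of [2.634062, 2.717500] = 2.675781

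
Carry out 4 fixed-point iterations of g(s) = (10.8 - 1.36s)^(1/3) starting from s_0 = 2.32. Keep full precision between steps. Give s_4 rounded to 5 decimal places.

2.00602

s_1 = g(2.320000) = 1.969951
s_2 = g(1.969951) = 2.010022
s_3 = g(2.010022) = 2.005516
s_4 = g(2.005516) = 2.006023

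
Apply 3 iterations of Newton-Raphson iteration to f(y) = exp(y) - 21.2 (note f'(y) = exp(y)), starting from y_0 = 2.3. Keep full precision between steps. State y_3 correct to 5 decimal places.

3.05584

y_0 = 2.300000: f = -11.225818, f' = 9.974182 → y_1 = 2.300000 - (-11.225818)/(9.974182) = 3.425487
y_1 = 3.425487: f = 9.537625, f' = 30.737625 → y_2 = 3.425487 - (9.537625)/(30.737625) = 3.115196
y_2 = 3.115196: f = 1.337846, f' = 22.537846 → y_3 = 3.115196 - (1.337846)/(22.537846) = 3.055836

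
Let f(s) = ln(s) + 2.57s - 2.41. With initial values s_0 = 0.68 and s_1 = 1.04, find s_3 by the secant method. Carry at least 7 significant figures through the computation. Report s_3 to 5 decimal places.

0.95542

f(s_0) = -1.048062, f(s_1) = 0.302021
s_2 = 1.040000 - (0.302021)·(1.040000 - 0.680000)/(0.302021 - (-1.048062)) = 0.959466; f(s_2) = 0.014450
s_3 = 0.959466 - (0.014450)·(0.959466 - 1.040000)/(0.014450 - (0.302021)) = 0.955420; f(s_3) = -0.000177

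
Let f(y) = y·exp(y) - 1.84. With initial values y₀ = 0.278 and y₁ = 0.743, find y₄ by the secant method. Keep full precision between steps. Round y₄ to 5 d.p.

0.81464

f(y_0) = -1.472905, f(y_1) = -0.278041
y_2 = 0.743000 - (-0.278041)·(0.743000 - 0.278000)/(-0.278041 - (-1.472905)) = 0.851204; f(y_2) = 0.153916
y_3 = 0.851204 - (0.153916)·(0.851204 - 0.743000)/(0.153916 - (-0.278041)) = 0.812648; f(y_3) = -0.008396
y_4 = 0.812648 - (-0.008396)·(0.812648 - 0.851204)/(-0.008396 - (0.153916)) = 0.814643; f(y_4) = -0.000235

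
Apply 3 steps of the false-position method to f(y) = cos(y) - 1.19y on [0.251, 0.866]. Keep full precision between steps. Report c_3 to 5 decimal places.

0.66251

False-position update: c = (a·f(b) − b·f(a))/(f(b) − f(a)); replace the endpoint whose sign matches f(c).
f(0.251000) = 0.669975, f(0.866000) = -0.382661
step 1: c = 0.642431, f(c) = 0.036149 > 0 → new bracket [0.642431, 0.866000]
step 2: c = 0.661728, f(c) = 0.001475 > 0 → new bracket [0.661728, 0.866000]
step 3: c = 0.662512, f(c) = 0.000059 > 0 → new bracket [0.662512, 0.866000]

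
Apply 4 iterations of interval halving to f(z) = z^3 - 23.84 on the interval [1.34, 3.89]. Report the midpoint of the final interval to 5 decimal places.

2.85406

f(1.340000) = -21.433896, f(3.890000) = 35.023869 (opposite signs)
step 1: m = 2.615000, f(m) = -5.958042 < 0 → root in [2.615000, 3.890000]
step 2: m = 3.252500, f(m) = 10.567405 > 0 → root in [2.615000, 3.252500]
step 3: m = 2.933750, f(m) = 1.410461 > 0 → root in [2.615000, 2.933750]
step 4: m = 2.774375, f(m) = -2.485201 < 0 → root in [2.774375, 2.933750]
Midpoint of [2.774375, 2.933750] = 2.854063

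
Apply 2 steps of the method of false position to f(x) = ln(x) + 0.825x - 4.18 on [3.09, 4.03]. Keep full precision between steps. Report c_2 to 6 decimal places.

f(3.090000) = -0.502579, f(4.030000) = 0.538516
step 1: c = 3.543776, f(c) = 0.008808 > 0 → new bracket [3.090000, 3.543776]
step 2: c = 3.535960, f(c) = 0.000152 > 0 → new bracket [3.090000, 3.535960]

3.535960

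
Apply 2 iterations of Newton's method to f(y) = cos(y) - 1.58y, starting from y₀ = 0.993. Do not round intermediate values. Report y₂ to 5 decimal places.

0.54231

f'(y) = -sin(y) - 1.58
y_0 = 0.993000: f = -1.022761, f' = -2.417668 → y_1 = 0.993000 - (-1.022761)/(-2.417668) = 0.569964
y_1 = 0.569964: f = -0.058623, f' = -2.119602 → y_2 = 0.569964 - (-0.058623)/(-2.119602) = 0.542307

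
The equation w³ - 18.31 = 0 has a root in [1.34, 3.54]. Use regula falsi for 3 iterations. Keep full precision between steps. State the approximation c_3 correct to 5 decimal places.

2.59600

False-position update: c = (a·f(b) − b·f(a))/(f(b) − f(a)); replace the endpoint whose sign matches f(c).
f(1.340000) = -15.903896, f(3.540000) = 26.051864
step 1: c = 2.173940, f(c) = -8.035932 < 0 → new bracket [2.173940, 3.540000]
step 2: c = 2.495978, f(c) = -2.760297 < 0 → new bracket [2.495978, 3.540000]
step 3: c = 2.595998, f(c) = -0.815028 < 0 → new bracket [2.595998, 3.540000]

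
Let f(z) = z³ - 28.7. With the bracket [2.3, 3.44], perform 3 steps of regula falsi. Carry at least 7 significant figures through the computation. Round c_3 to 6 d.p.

3.060340

f(2.300000) = -16.533000, f(3.440000) = 12.007584
step 1: c = 2.960380, f(c) = -2.755684 < 0 → new bracket [2.960380, 3.440000]
step 2: c = 3.049905, f(c) = -0.330035 < 0 → new bracket [3.049905, 3.440000]
step 3: c = 3.060340, f(c) = -0.037836 < 0 → new bracket [3.060340, 3.440000]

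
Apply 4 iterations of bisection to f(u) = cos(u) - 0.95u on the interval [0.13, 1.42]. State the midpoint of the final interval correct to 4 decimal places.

f(0.130000) = 0.868062, f(1.420000) = -1.198775 (opposite signs)
step 1: m = 0.775000, f(m) = -0.021829 < 0 → root in [0.130000, 0.775000]
step 2: m = 0.452500, f(m) = 0.469482 > 0 → root in [0.452500, 0.775000]
step 3: m = 0.613750, f(m) = 0.234432 > 0 → root in [0.613750, 0.775000]
step 4: m = 0.694375, f(m) = 0.108798 > 0 → root in [0.694375, 0.775000]
Midpoint of [0.694375, 0.775000] = 0.734687

0.7347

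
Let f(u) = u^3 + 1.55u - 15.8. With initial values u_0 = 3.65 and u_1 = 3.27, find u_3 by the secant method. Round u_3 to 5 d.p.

f(u_0) = 38.484625, f(u_1) = 24.234283
u_2 = 3.270000 - (24.234283)·(3.270000 - 3.650000)/(24.234283 - (38.484625)) = 2.623768; f(u_2) = 6.329274
u_3 = 2.623768 - (6.329274)·(2.623768 - 3.270000)/(6.329274 - (24.234283)) = 2.395330; f(u_3) = 1.656225

2.39533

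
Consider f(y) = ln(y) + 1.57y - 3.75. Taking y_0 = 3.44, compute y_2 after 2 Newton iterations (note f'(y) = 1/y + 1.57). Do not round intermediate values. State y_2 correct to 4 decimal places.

1.9596

y_0 = 3.440000: f = 2.886271, f' = 1.860698 → y_1 = 3.440000 - (2.886271)/(1.860698) = 1.888823
y_1 = 1.888823: f = -0.148594, f' = 2.099430 → y_2 = 1.888823 - (-0.148594)/(2.099430) = 1.959601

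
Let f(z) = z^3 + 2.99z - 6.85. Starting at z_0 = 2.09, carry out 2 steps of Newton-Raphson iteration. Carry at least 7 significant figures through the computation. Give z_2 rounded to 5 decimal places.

f'(z) = 3z^2 + 2.99
z_0 = 2.090000: f = 8.528429, f' = 16.094300 → z_1 = 2.090000 - (8.528429)/(16.094300) = 1.560096
z_1 = 1.560096: f = 1.611807, f' = 10.291701 → z_2 = 1.560096 - (1.611807)/(10.291701) = 1.403484

1.40348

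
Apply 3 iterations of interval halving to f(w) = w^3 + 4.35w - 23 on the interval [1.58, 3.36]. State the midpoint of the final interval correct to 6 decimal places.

2.358750

f(1.580000) = -12.182688, f(3.360000) = 29.549056 (opposite signs)
step 1: m = 2.470000, f(m) = 2.813723 > 0 → root in [1.580000, 2.470000]
step 2: m = 2.025000, f(m) = -5.887484 < 0 → root in [2.025000, 2.470000]
step 3: m = 2.247500, f(m) = -1.870677 < 0 → root in [2.247500, 2.470000]
Midpoint of [2.247500, 2.470000] = 2.358750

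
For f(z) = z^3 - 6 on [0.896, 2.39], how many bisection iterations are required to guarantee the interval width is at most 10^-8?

28

Initial width b − a = 2.39 − 0.896 = 1.494000.
After n steps the width is (b−a)/2^n; need (b−a)/2^n ≤ 10^-8.
So n ≥ log₂(1.494000/10^-8) = log₂(149400000.0000) ≈ 27.1546.
Hence n = 28.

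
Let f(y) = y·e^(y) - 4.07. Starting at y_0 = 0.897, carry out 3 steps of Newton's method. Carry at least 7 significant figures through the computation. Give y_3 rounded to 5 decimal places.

f'(y) = (y + 1)·e^(y)
y_0 = 0.897000: f = -1.870345, f' = 4.651890 → y_1 = 0.897000 - (-1.870345)/(4.651890) = 1.299061
y_1 = 1.299061: f = 0.692169, f' = 8.428022 → y_2 = 1.299061 - (0.692169)/(8.428022) = 1.216934
y_2 = 1.216934: f = 0.039367, f' = 7.486186 → y_3 = 1.216934 - (0.039367)/(7.486186) = 1.211676

1.21168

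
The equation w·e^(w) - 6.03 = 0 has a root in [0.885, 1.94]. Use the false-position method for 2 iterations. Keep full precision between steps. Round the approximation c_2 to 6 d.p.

1.374560

f(0.885000) = -3.885659, f(1.940000) = 7.469977
step 1: c = 1.245999, f(c) = -1.698404 < 0 → new bracket [1.245999, 1.940000]
step 2: c = 1.374560, f(c) = -0.595906 < 0 → new bracket [1.374560, 1.940000]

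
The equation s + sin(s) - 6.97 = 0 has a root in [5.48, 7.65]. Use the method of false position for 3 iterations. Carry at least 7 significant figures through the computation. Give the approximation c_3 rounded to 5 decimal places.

6.63005

f(5.480000) = -2.209572, f(7.650000) = 1.659268
step 1: c = 6.719330, f(c) = 0.171779 > 0 → new bracket [5.480000, 6.719330]
step 2: c = 6.629931, f(c) = -0.000230 < 0 → new bracket [6.629931, 6.719330]
step 3: c = 6.630051, f(c) = 0.000002 > 0 → new bracket [6.629931, 6.630051]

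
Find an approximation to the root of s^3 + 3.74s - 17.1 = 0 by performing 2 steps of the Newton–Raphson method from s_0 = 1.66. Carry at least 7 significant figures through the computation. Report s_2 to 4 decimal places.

2.1018

f'(s) = 3s^2 + 3.74
s_0 = 1.660000: f = -6.317304, f' = 12.006800 → s_1 = 1.660000 - (-6.317304)/(12.006800) = 2.186144
s_1 = 2.186144: f = 1.524251, f' = 18.077675 → s_2 = 2.186144 - (1.524251)/(18.077675) = 2.101827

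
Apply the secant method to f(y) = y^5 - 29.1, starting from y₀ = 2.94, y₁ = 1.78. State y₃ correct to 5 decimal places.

Secant update: y_(k+1) = y_k − f(y_k)·(y_k − y_(k-1))/(f(y_k) − f(y_(k-1))).
f(y_0) = 190.552754, f(y_1) = -11.231010
y_2 = 1.780000 - (-11.231010)·(1.780000 - 2.940000)/(-11.231010 - (190.552754)) = 1.844564; f(y_2) = -7.746520
y_3 = 1.844564 - (-7.746520)·(1.844564 - 1.780000)/(-7.746520 - (-11.231010)) = 1.988099; f(y_3) = 1.959190

1.98810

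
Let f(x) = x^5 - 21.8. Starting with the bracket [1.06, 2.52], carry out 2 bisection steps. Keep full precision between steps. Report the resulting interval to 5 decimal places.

f(1.060000) = -20.461774, f(2.520000) = 79.825502 (opposite signs)
step 1: m = 1.790000, f(m) = -3.423400 < 0 → root in [1.790000, 2.520000]
step 2: m = 2.155000, f(m) = 24.676816 > 0 → root in [1.790000, 2.155000]

[1.79000, 2.15500]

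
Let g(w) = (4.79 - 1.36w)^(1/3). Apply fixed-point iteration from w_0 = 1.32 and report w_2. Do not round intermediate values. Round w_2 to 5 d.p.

1.41442

w_1 = g(1.320000) = 1.441416
w_2 = g(1.441416) = 1.414421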